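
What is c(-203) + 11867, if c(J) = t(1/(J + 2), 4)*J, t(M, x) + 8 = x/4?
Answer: 13288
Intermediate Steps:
t(M, x) = -8 + x/4
c(J) = -7*J (c(J) = (-8 + (¼)*4)*J = (-8 + 1)*J = -7*J)
c(-203) + 11867 = -7*(-203) + 11867 = 1421 + 11867 = 13288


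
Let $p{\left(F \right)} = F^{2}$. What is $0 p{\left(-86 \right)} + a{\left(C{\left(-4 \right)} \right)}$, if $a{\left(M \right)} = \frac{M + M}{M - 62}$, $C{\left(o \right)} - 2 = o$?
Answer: $\frac{1}{16} \approx 0.0625$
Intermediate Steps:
$C{\left(o \right)} = 2 + o$
$a{\left(M \right)} = \frac{2 M}{-62 + M}$
$0 p{\left(-86 \right)} + a{\left(C{\left(-4 \right)} \right)} = 0 \left(-86\right)^{2} + \frac{2 \left(2 - 4\right)}{-62 + \left(2 - 4\right)} = 0 \cdot 7396 + 2 \left(-2\right) \frac{1}{-62 - 2} = 0 + 2 \left(-2\right) \frac{1}{-64} = 0 + 2 \left(-2\right) \left(- \frac{1}{64}\right) = 0 + \frac{1}{16} = \frac{1}{16}$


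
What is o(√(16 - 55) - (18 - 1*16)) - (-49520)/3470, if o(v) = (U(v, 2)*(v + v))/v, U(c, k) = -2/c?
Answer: 215712/14921 + 4*I*√39/43 ≈ 14.457 + 0.58093*I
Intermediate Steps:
o(v) = -4/v (o(v) = ((-2/v)*(v + v))/v = ((-2/v)*(2*v))/v = -4/v)
o(√(16 - 55) - (18 - 1*16)) - (-49520)/3470 = -4/(√(16 - 55) - (18 - 1*16)) - (-49520)/3470 = -4/(√(-39) - (18 - 16)) - (-49520)/3470 = -4/(I*√39 - 1*2) - 1*(-4952/347) = -4/(I*√39 - 2) + 4952/347 = -4/(-2 + I*√39) + 4952/347 = 4952/347 - 4/(-2 + I*√39)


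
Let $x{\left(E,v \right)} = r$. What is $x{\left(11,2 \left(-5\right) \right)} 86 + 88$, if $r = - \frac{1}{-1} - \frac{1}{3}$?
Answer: $\frac{436}{3} \approx 145.33$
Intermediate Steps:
$r = \frac{2}{3}$ ($r = \left(-1\right) \left(-1\right) - \frac{1}{3} = 1 - \frac{1}{3} = \frac{2}{3} \approx 0.66667$)
$x{\left(E,v \right)} = \frac{2}{3}$
$x{\left(11,2 \left(-5\right) \right)} 86 + 88 = \frac{2}{3} \cdot 86 + 88 = \frac{172}{3} + 88 = \frac{436}{3}$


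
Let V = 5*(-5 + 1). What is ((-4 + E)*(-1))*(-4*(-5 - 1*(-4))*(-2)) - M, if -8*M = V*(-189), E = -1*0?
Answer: 881/2 ≈ 440.50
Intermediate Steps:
E = 0
V = -20 (V = 5*(-4) = -20)
M = -945/2 (M = -(-5)*(-189)/2 = -⅛*3780 = -945/2 ≈ -472.50)
((-4 + E)*(-1))*(-4*(-5 - 1*(-4))*(-2)) - M = ((-4 + 0)*(-1))*(-4*(-5 - 1*(-4))*(-2)) - 1*(-945/2) = (-4*(-1))*(-4*(-5 + 4)*(-2)) + 945/2 = 4*(-4*(-1)*(-2)) + 945/2 = 4*(4*(-2)) + 945/2 = 4*(-8) + 945/2 = -32 + 945/2 = 881/2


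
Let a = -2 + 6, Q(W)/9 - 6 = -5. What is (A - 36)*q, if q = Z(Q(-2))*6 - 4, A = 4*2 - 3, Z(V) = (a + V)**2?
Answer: -31310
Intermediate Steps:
Q(W) = 9 (Q(W) = 54 + 9*(-5) = 54 - 45 = 9)
a = 4
Z(V) = (4 + V)**2
A = 5 (A = 8 - 3 = 5)
q = 1010 (q = (4 + 9)**2*6 - 4 = 13**2*6 - 4 = 169*6 - 4 = 1014 - 4 = 1010)
(A - 36)*q = (5 - 36)*1010 = -31*1010 = -31310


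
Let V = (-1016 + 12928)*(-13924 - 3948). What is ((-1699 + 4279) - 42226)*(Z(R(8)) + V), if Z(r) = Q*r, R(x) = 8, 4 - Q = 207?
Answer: 8440351437648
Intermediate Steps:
Q = -203 (Q = 4 - 1*207 = 4 - 207 = -203)
Z(r) = -203*r
V = -212891264 (V = 11912*(-17872) = -212891264)
((-1699 + 4279) - 42226)*(Z(R(8)) + V) = ((-1699 + 4279) - 42226)*(-203*8 - 212891264) = (2580 - 42226)*(-1624 - 212891264) = -39646*(-212892888) = 8440351437648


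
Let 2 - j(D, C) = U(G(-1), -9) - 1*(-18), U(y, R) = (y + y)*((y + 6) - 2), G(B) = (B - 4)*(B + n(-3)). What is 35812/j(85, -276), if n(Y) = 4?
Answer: -17906/173 ≈ -103.50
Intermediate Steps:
G(B) = (-4 + B)*(4 + B) (G(B) = (B - 4)*(B + 4) = (-4 + B)*(4 + B))
U(y, R) = 2*y*(4 + y) (U(y, R) = (2*y)*((6 + y) - 2) = (2*y)*(4 + y) = 2*y*(4 + y))
j(D, C) = -346 (j(D, C) = 2 - (2*(-16 + (-1)²)*(4 + (-16 + (-1)²)) - 1*(-18)) = 2 - (2*(-16 + 1)*(4 + (-16 + 1)) + 18) = 2 - (2*(-15)*(4 - 15) + 18) = 2 - (2*(-15)*(-11) + 18) = 2 - (330 + 18) = 2 - 1*348 = 2 - 348 = -346)
35812/j(85, -276) = 35812/(-346) = 35812*(-1/346) = -17906/173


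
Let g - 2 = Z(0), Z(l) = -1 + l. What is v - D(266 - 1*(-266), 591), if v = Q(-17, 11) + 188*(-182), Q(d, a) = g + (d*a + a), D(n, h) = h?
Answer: -34982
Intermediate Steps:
g = 1 (g = 2 + (-1 + 0) = 2 - 1 = 1)
Q(d, a) = 1 + a + a*d (Q(d, a) = 1 + (d*a + a) = 1 + (a*d + a) = 1 + (a + a*d) = 1 + a + a*d)
v = -34391 (v = (1 + 11 + 11*(-17)) + 188*(-182) = (1 + 11 - 187) - 34216 = -175 - 34216 = -34391)
v - D(266 - 1*(-266), 591) = -34391 - 1*591 = -34391 - 591 = -34982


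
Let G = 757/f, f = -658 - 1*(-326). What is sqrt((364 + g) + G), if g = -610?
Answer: I*sqrt(6841607)/166 ≈ 15.757*I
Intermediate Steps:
f = -332 (f = -658 + 326 = -332)
G = -757/332 (G = 757/(-332) = 757*(-1/332) = -757/332 ≈ -2.2801)
sqrt((364 + g) + G) = sqrt((364 - 610) - 757/332) = sqrt(-246 - 757/332) = sqrt(-82429/332) = I*sqrt(6841607)/166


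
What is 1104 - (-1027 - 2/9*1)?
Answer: 19181/9 ≈ 2131.2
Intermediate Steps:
1104 - (-1027 - 2/9*1) = 1104 - (-1027 - 2/9) = 1104 - 1*(-9245/9) = 1104 + 9245/9 = 19181/9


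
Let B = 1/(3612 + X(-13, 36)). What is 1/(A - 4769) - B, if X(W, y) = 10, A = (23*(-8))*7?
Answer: -9679/21938454 ≈ -0.00044119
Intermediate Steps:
A = -1288 (A = -184*7 = -1288)
B = 1/3622 (B = 1/(3612 + 10) = 1/3622 ≈ 0.00027609)
1/(A - 4769) - B = 1/(-1288 - 4769) - 1*1/3622 = 1/(-6057) - 1/3622 = -1/6057 - 1/3622 = -9679/21938454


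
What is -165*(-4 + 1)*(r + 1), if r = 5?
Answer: 2970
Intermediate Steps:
-165*(-4 + 1)*(r + 1) = -165*(-4 + 1)*(5 + 1) = -(-495)*6 = -165*(-18) = 2970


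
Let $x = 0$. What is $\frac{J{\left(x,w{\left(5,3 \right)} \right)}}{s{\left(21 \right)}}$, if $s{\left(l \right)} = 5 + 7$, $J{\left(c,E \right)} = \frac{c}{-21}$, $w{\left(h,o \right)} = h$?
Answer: $0$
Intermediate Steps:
$J{\left(c,E \right)} = - \frac{c}{21}$ ($J{\left(c,E \right)} = c \left(- \frac{1}{21}\right) = - \frac{c}{21}$)
$s{\left(l \right)} = 12$
$\frac{J{\left(x,w{\left(5,3 \right)} \right)}}{s{\left(21 \right)}} = \frac{\left(- \frac{1}{21}\right) 0}{12} = 0 \cdot \frac{1}{12} = 0$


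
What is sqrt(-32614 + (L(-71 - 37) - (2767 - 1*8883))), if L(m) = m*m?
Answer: I*sqrt(14834) ≈ 121.79*I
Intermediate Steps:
L(m) = m**2
sqrt(-32614 + (L(-71 - 37) - (2767 - 1*8883))) = sqrt(-32614 + ((-71 - 37)**2 - (2767 - 1*8883))) = sqrt(-32614 + ((-108)**2 - (2767 - 8883))) = sqrt(-32614 + (11664 - 1*(-6116))) = sqrt(-32614 + (11664 + 6116)) = sqrt(-32614 + 17780) = sqrt(-14834) = I*sqrt(14834)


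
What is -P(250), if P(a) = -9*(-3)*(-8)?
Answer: 216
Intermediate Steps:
P(a) = -216 (P(a) = 27*(-8) = -216)
-P(250) = -1*(-216) = 216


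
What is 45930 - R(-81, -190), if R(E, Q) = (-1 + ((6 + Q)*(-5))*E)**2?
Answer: -5553333511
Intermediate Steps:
R(E, Q) = (-1 + E*(-30 - 5*Q))**2 (R(E, Q) = (-1 + (-30 - 5*Q)*E)**2 = (-1 + E*(-30 - 5*Q))**2)
45930 - R(-81, -190) = 45930 - (1 + 30*(-81) + 5*(-81)*(-190))**2 = 45930 - (1 - 2430 + 76950)**2 = 45930 - 1*74521**2 = 45930 - 1*5553379441 = 45930 - 5553379441 = -5553333511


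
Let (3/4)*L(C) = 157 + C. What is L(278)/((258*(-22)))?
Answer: -145/1419 ≈ -0.10218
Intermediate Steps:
L(C) = 628/3 + 4*C/3 (L(C) = 4*(157 + C)/3 = 628/3 + 4*C/3)
L(278)/((258*(-22))) = (628/3 + (4/3)*278)/((258*(-22))) = (628/3 + 1112/3)/(-5676) = 580*(-1/5676) = -145/1419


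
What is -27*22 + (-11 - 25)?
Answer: -630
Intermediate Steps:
-27*22 + (-11 - 25) = -594 - 36 = -630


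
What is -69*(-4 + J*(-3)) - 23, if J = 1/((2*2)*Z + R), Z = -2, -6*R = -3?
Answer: 1127/5 ≈ 225.40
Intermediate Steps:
R = ½ (R = -⅙*(-3) = ½ ≈ 0.50000)
J = -2/15 (J = 1/((2*2)*(-2) + ½) = 1/(4*(-2) + ½) = 1/(-8 + ½) = 1/(-15/2) = -2/15 ≈ -0.13333)
-69*(-4 + J*(-3)) - 23 = -69*(-4 - 2/15*(-3)) - 23 = -69*(-4 + ⅖) - 23 = -69*(-18/5) - 23 = 1242/5 - 23 = 1127/5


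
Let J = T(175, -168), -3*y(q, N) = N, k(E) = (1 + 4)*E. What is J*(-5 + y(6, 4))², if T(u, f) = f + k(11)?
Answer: -40793/9 ≈ -4532.6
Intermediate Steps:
k(E) = 5*E
T(u, f) = 55 + f (T(u, f) = f + 5*11 = f + 55 = 55 + f)
y(q, N) = -N/3
J = -113 (J = 55 - 168 = -113)
J*(-5 + y(6, 4))² = -113*(-5 - ⅓*4)² = -113*(-5 - 4/3)² = -113*(-19/3)² = -113*361/9 = -40793/9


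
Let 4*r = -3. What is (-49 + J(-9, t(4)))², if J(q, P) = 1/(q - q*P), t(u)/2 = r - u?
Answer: 85803169/35721 ≈ 2402.0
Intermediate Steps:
r = -¾ (r = (¼)*(-3) = -¾ ≈ -0.75000)
t(u) = -3/2 - 2*u (t(u) = 2*(-¾ - u) = -3/2 - 2*u)
J(q, P) = 1/(q - P*q)
(-49 + J(-9, t(4)))² = (-49 - 1/(-9*(-1 + (-3/2 - 2*4))))² = (-49 - 1*(-⅑)/(-1 + (-3/2 - 8)))² = (-49 - 1*(-⅑)/(-1 - 19/2))² = (-49 - 1*(-⅑)/(-21/2))² = (-49 - 1*(-⅑)*(-2/21))² = (-49 - 2/189)² = (-9263/189)² = 85803169/35721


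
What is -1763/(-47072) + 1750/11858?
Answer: 7377261/39869984 ≈ 0.18503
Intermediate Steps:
-1763/(-47072) + 1750/11858 = -1763*(-1/47072) + 1750*(1/11858) = 1763/47072 + 125/847 = 7377261/39869984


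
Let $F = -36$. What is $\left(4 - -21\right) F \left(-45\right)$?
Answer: $40500$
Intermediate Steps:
$\left(4 - -21\right) F \left(-45\right) = \left(4 - -21\right) \left(-36\right) \left(-45\right) = \left(4 + 21\right) \left(-36\right) \left(-45\right) = 25 \left(-36\right) \left(-45\right) = \left(-900\right) \left(-45\right) = 40500$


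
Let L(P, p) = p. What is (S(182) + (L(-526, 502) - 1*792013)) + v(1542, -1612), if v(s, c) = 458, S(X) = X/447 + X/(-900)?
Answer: -53040089909/67050 ≈ -7.9105e+5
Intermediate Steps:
S(X) = 151*X/134100 (S(X) = X*(1/447) + X*(-1/900) = X/447 - X/900 = 151*X/134100)
(S(182) + (L(-526, 502) - 1*792013)) + v(1542, -1612) = ((151/134100)*182 + (502 - 1*792013)) + 458 = (13741/67050 + (502 - 792013)) + 458 = (13741/67050 - 791511) + 458 = -53070798809/67050 + 458 = -53040089909/67050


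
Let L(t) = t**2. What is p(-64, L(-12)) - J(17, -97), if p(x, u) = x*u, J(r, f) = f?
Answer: -9119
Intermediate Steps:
p(x, u) = u*x
p(-64, L(-12)) - J(17, -97) = (-12)**2*(-64) - 1*(-97) = 144*(-64) + 97 = -9216 + 97 = -9119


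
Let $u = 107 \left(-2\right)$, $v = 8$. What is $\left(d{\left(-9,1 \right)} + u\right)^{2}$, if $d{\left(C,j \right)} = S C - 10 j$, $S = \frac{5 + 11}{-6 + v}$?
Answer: $87616$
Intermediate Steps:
$S = 8$ ($S = \frac{5 + 11}{-6 + 8} = \frac{16}{2} = 16 \cdot \frac{1}{2} = 8$)
$d{\left(C,j \right)} = - 10 j + 8 C$ ($d{\left(C,j \right)} = 8 C - 10 j = - 10 j + 8 C$)
$u = -214$
$\left(d{\left(-9,1 \right)} + u\right)^{2} = \left(\left(\left(-10\right) 1 + 8 \left(-9\right)\right) - 214\right)^{2} = \left(\left(-10 - 72\right) - 214\right)^{2} = \left(-82 - 214\right)^{2} = \left(-296\right)^{2} = 87616$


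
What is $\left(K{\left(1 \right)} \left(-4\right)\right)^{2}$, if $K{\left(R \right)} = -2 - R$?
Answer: $144$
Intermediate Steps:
$\left(K{\left(1 \right)} \left(-4\right)\right)^{2} = \left(\left(-2 - 1\right) \left(-4\right)\right)^{2} = \left(\left(-3\right) \left(-4\right)\right)^{2} = 12^{2} = 144$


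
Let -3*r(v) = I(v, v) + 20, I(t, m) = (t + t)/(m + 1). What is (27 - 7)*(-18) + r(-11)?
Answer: -1837/5 ≈ -367.40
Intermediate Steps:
I(t, m) = 2*t/(1 + m) (I(t, m) = (2*t)/(1 + m) = 2*t/(1 + m))
r(v) = -20/3 - 2*v/(3*(1 + v)) (r(v) = -(2*v/(1 + v) + 20)/3 = -(20 + 2*v/(1 + v))/3 = -20/3 - 2*v/(3*(1 + v)))
(27 - 7)*(-18) + r(-11) = (27 - 7)*(-18) + 2*(-10 - 11*(-11))/(3*(1 - 11)) = 20*(-18) + (2/3)*(-10 + 121)/(-10) = -360 + (2/3)*(-1/10)*111 = -360 - 37/5 = -1837/5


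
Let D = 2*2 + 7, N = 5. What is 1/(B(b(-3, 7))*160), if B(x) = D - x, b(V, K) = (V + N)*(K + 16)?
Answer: -1/5600 ≈ -0.00017857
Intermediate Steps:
b(V, K) = (5 + V)*(16 + K) (b(V, K) = (V + 5)*(K + 16) = (5 + V)*(16 + K))
D = 11 (D = 4 + 7 = 11)
B(x) = 11 - x
1/(B(b(-3, 7))*160) = 1/((11 - (80 + 5*7 + 16*(-3) + 7*(-3)))*160) = 1/((11 - (80 + 35 - 48 - 21))*160) = 1/((11 - 1*46)*160) = 1/((11 - 46)*160) = 1/(-35*160) = 1/(-5600) = -1/5600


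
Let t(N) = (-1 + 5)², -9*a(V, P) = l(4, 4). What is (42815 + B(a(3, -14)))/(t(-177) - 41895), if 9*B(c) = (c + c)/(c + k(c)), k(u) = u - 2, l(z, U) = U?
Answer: -5009359/4899843 ≈ -1.0224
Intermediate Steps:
a(V, P) = -4/9 (a(V, P) = -⅑*4 = -4/9)
k(u) = -2 + u
B(c) = 2*c/(9*(-2 + 2*c)) (B(c) = ((c + c)/(c + (-2 + c)))/9 = ((2*c)/(-2 + 2*c))/9 = (2*c/(-2 + 2*c))/9 = 2*c/(9*(-2 + 2*c)))
t(N) = 16 (t(N) = 4² = 16)
(42815 + B(a(3, -14)))/(t(-177) - 41895) = (42815 + (⅑)*(-4/9)/(-1 - 4/9))/(16 - 41895) = (42815 + (⅑)*(-4/9)/(-13/9))/(-41879) = (42815 + (⅑)*(-4/9)*(-9/13))*(-1/41879) = (42815 + 4/117)*(-1/41879) = (5009359/117)*(-1/41879) = -5009359/4899843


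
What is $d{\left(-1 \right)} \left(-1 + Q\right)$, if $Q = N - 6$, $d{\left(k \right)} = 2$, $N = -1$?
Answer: $-16$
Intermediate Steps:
$Q = -7$ ($Q = -1 - 6 = -7$)
$d{\left(-1 \right)} \left(-1 + Q\right) = 2 \left(-1 - 7\right) = 2 \left(-8\right) = -16$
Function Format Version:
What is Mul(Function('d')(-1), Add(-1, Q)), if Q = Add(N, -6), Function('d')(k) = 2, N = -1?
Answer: -16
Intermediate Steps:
Q = -7 (Q = Add(-1, -6) = -7)
Mul(Function('d')(-1), Add(-1, Q)) = Mul(2, Add(-1, -7)) = Mul(2, -8) = -16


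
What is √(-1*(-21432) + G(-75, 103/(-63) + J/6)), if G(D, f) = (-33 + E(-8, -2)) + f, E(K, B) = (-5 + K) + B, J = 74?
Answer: √9435062/21 ≈ 146.27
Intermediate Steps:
E(K, B) = -5 + B + K
G(D, f) = -48 + f (G(D, f) = (-33 + (-5 - 2 - 8)) + f = (-33 - 15) + f = -48 + f)
√(-1*(-21432) + G(-75, 103/(-63) + J/6)) = √(-1*(-21432) + (-48 + (103/(-63) + 74/6))) = √(21432 + (-48 + (103*(-1/63) + 74*(⅙)))) = √(21432 + (-48 + (-103/63 + 37/3))) = √(21432 + (-48 + 674/63)) = √(21432 - 2350/63) = √(1347866/63) = √9435062/21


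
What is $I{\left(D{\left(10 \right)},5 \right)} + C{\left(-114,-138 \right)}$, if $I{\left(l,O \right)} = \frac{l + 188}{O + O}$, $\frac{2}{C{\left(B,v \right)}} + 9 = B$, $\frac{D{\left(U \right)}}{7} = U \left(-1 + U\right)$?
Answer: $\frac{50297}{615} \approx 81.784$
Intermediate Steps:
$D{\left(U \right)} = 7 U \left(-1 + U\right)$
$C{\left(B,v \right)} = \frac{2}{-9 + B}$
$I{\left(l,O \right)} = \frac{188 + l}{2 O}$
$I{\left(D{\left(10 \right)},5 \right)} + C{\left(-114,-138 \right)} = \frac{188 + 7 \cdot 10 \left(-1 + 10\right)}{2 \cdot 5} + \frac{2}{-9 - 114} = \frac{1}{2} \cdot \frac{1}{5} \left(188 + 7 \cdot 10 \cdot 9\right) + \frac{2}{-123} = \frac{1}{2} \cdot \frac{1}{5} \left(188 + 630\right) + 2 \left(- \frac{1}{123}\right) = \frac{1}{2} \cdot \frac{1}{5} \cdot 818 - \frac{2}{123} = \frac{409}{5} - \frac{2}{123} = \frac{50297}{615}$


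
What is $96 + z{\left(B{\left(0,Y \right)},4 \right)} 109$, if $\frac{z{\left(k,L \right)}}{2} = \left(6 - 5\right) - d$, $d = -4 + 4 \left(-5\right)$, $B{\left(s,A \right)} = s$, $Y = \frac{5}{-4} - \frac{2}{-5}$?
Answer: $5546$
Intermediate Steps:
$Y = - \frac{17}{20}$ ($Y = 5 \left(- \frac{1}{4}\right) - - \frac{2}{5} = - \frac{5}{4} + \frac{2}{5} = - \frac{17}{20} \approx -0.85$)
$d = -24$ ($d = -4 - 20 = -24$)
$z{\left(k,L \right)} = 50$ ($z{\left(k,L \right)} = 2 \left(\left(6 - 5\right) - -24\right) = 2 \left(1 + 24\right) = 2 \cdot 25 = 50$)
$96 + z{\left(B{\left(0,Y \right)},4 \right)} 109 = 96 + 50 \cdot 109 = 96 + 5450 = 5546$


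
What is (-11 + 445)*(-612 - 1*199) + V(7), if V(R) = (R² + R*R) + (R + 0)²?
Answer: -351827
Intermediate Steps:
V(R) = 3*R² (V(R) = (R² + R²) + R² = 2*R² + R² = 3*R²)
(-11 + 445)*(-612 - 1*199) + V(7) = (-11 + 445)*(-612 - 1*199) + 3*7² = 434*(-612 - 199) + 3*49 = 434*(-811) + 147 = -351974 + 147 = -351827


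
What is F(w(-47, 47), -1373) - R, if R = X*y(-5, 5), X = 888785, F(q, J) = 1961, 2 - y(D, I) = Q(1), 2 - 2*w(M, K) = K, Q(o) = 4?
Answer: 1779531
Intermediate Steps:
w(M, K) = 1 - K/2
y(D, I) = -2 (y(D, I) = 2 - 1*4 = 2 - 4 = -2)
R = -1777570 (R = 888785*(-2) = -1777570)
F(w(-47, 47), -1373) - R = 1961 - 1*(-1777570) = 1961 + 1777570 = 1779531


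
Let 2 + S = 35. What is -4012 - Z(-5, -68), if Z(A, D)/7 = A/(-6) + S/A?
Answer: -119149/30 ≈ -3971.6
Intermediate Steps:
S = 33 (S = -2 + 35 = 33)
Z(A, D) = 231/A - 7*A/6 (Z(A, D) = 7*(A/(-6) + 33/A) = 7*(A*(-⅙) + 33/A) = 7*(-A/6 + 33/A) = 7*(33/A - A/6) = 231/A - 7*A/6)
-4012 - Z(-5, -68) = -4012 - (231/(-5) - 7/6*(-5)) = -4012 - (231*(-⅕) + 35/6) = -4012 - (-231/5 + 35/6) = -4012 - 1*(-1211/30) = -4012 + 1211/30 = -119149/30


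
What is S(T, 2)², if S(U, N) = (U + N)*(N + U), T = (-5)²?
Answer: 531441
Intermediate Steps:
T = 25
S(U, N) = (N + U)² (S(U, N) = (N + U)*(N + U) = (N + U)²)
S(T, 2)² = ((2 + 25)²)² = (27²)² = 729² = 531441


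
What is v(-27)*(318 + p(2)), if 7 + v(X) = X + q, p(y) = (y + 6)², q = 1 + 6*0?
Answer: -12606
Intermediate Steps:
q = 1 (q = 1 + 0 = 1)
p(y) = (6 + y)²
v(X) = -6 + X (v(X) = -7 + (X + 1) = -7 + (1 + X) = -6 + X)
v(-27)*(318 + p(2)) = (-6 - 27)*(318 + (6 + 2)²) = -33*(318 + 8²) = -33*(318 + 64) = -33*382 = -12606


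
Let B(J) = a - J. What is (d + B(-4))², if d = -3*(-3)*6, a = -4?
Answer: 2916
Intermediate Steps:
B(J) = -4 - J
d = 54 (d = 9*6 = 54)
(d + B(-4))² = (54 + (-4 - 1*(-4)))² = (54 + (-4 + 4))² = (54 + 0)² = 54² = 2916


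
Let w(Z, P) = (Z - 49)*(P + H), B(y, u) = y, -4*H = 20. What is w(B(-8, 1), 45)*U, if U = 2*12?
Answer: -54720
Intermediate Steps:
H = -5 (H = -¼*20 = -5)
U = 24
w(Z, P) = (-49 + Z)*(-5 + P) (w(Z, P) = (Z - 49)*(P - 5) = (-49 + Z)*(-5 + P))
w(B(-8, 1), 45)*U = (245 - 49*45 - 5*(-8) + 45*(-8))*24 = (245 - 2205 + 40 - 360)*24 = -2280*24 = -54720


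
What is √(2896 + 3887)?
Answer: √6783 ≈ 82.359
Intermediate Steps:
√(2896 + 3887) = √6783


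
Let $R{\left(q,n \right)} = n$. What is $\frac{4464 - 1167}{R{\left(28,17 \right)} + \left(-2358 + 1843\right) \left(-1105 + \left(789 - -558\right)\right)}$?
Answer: $- \frac{3297}{124613} \approx -0.026458$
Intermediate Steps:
$\frac{4464 - 1167}{R{\left(28,17 \right)} + \left(-2358 + 1843\right) \left(-1105 + \left(789 - -558\right)\right)} = \frac{4464 - 1167}{17 + \left(-2358 + 1843\right) \left(-1105 + \left(789 - -558\right)\right)} = \frac{3297}{17 - 515 \left(-1105 + \left(789 + 558\right)\right)} = \frac{3297}{17 - 515 \left(-1105 + 1347\right)} = \frac{3297}{17 - 124630} = \frac{3297}{-124613} = 3297 \left(- \frac{1}{124613}\right) = - \frac{3297}{124613}$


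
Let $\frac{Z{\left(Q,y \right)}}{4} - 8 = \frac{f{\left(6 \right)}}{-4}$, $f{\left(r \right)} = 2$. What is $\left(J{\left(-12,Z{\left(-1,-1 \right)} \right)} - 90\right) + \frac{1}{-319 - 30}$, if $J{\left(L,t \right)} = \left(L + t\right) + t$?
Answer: $- \frac{14659}{349} \approx -42.003$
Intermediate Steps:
$Z{\left(Q,y \right)} = 30$ ($Z{\left(Q,y \right)} = 32 + 4 \frac{2}{-4} = 32 + 4 \cdot 2 \left(- \frac{1}{4}\right) = 32 + 4 \left(- \frac{1}{2}\right) = 32 - 2 = 30$)
$J{\left(L,t \right)} = L + 2 t$
$\left(J{\left(-12,Z{\left(-1,-1 \right)} \right)} - 90\right) + \frac{1}{-319 - 30} = \left(\left(-12 + 2 \cdot 30\right) - 90\right) + \frac{1}{-319 - 30} = \left(\left(-12 + 60\right) - 90\right) + \frac{1}{-349} = \left(48 - 90\right) - \frac{1}{349} = -42 - \frac{1}{349} = - \frac{14659}{349}$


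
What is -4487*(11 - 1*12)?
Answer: 4487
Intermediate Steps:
-4487*(11 - 1*12) = -4487*(11 - 12) = -4487*(-1) = 4487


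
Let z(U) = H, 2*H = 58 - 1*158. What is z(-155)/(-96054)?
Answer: 25/48027 ≈ 0.00052054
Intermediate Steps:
H = -50 (H = (58 - 1*158)/2 = (58 - 158)/2 = (½)*(-100) = -50)
z(U) = -50
z(-155)/(-96054) = -50/(-96054) = -50*(-1/96054) = 25/48027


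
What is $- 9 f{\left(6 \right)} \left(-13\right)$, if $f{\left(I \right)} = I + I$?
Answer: $1404$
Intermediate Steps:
$f{\left(I \right)} = 2 I$
$- 9 f{\left(6 \right)} \left(-13\right) = - 9 \cdot 2 \cdot 6 \left(-13\right) = \left(-9\right) 12 \left(-13\right) = \left(-108\right) \left(-13\right) = 1404$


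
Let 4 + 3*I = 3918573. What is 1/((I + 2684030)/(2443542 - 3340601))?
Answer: -2691177/11970659 ≈ -0.22481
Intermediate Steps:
I = 3918569/3 (I = -4/3 + (⅓)*3918573 = -4/3 + 1306191 = 3918569/3 ≈ 1.3062e+6)
1/((I + 2684030)/(2443542 - 3340601)) = 1/((3918569/3 + 2684030)/(2443542 - 3340601)) = 1/((11970659/3)/(-897059)) = 1/((11970659/3)*(-1/897059)) = 1/(-11970659/2691177) = -2691177/11970659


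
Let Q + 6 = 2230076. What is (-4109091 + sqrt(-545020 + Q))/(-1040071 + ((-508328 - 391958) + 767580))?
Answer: 4109091/1172777 - 5*sqrt(67402)/1172777 ≈ 3.5026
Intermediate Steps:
Q = 2230070 (Q = -6 + 2230076 = 2230070)
(-4109091 + sqrt(-545020 + Q))/(-1040071 + ((-508328 - 391958) + 767580)) = (-4109091 + sqrt(-545020 + 2230070))/(-1040071 + ((-508328 - 391958) + 767580)) = (-4109091 + sqrt(1685050))/(-1040071 + (-900286 + 767580)) = (-4109091 + 5*sqrt(67402))/(-1040071 - 132706) = (-4109091 + 5*sqrt(67402))/(-1172777) = (-4109091 + 5*sqrt(67402))*(-1/1172777) = 4109091/1172777 - 5*sqrt(67402)/1172777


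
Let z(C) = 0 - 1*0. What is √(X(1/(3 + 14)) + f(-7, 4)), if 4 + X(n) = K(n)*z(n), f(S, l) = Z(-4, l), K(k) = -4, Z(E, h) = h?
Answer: 0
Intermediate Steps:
f(S, l) = l
z(C) = 0 (z(C) = 0 + 0 = 0)
X(n) = -4 (X(n) = -4 - 4*0 = -4 + 0 = -4)
√(X(1/(3 + 14)) + f(-7, 4)) = √(-4 + 4) = √0 = 0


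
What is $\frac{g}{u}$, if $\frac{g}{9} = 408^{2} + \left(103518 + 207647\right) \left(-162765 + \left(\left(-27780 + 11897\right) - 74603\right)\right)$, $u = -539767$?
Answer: $\frac{709224128559}{539767} \approx 1.3139 \cdot 10^{6}$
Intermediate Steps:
$g = -709224128559$ ($g = 9 \left(408^{2} + \left(103518 + 207647\right) \left(-162765 + \left(\left(-27780 + 11897\right) - 74603\right)\right)\right) = 9 \left(166464 + 311165 \left(-162765 - 90486\right)\right) = 9 \left(166464 + 311165 \left(-253251\right)\right) = 9 \left(166464 - 78802847415\right) = 9 \left(-78802680951\right) = -709224128559$)
$\frac{g}{u} = - \frac{709224128559}{-539767} = \left(-709224128559\right) \left(- \frac{1}{539767}\right) = \frac{709224128559}{539767}$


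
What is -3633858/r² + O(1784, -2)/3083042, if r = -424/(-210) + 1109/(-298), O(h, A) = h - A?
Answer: -5484392445651252333427/4374198964795081 ≈ -1.2538e+6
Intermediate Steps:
r = -53269/31290 (r = -424*(-1/210) + 1109*(-1/298) = 212/105 - 1109/298 = -53269/31290 ≈ -1.7024)
-3633858/r² + O(1784, -2)/3083042 = -3633858/((-53269/31290)²) + (1784 - 1*(-2))/3083042 = -3633858/2837586361/979064100 + (1784 + 2)*(1/3083042) = -3633858*979064100/2837586361 + 1786*(1/3083042) = -3557779912297800/2837586361 + 893/1541521 = -5484392445651252333427/4374198964795081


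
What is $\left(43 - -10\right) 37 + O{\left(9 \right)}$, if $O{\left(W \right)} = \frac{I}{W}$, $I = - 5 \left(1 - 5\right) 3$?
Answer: $\frac{5903}{3} \approx 1967.7$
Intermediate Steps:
$I = 60$ ($I = - 5 \left(1 - 5\right) 3 = \left(-5\right) \left(-4\right) 3 = 20 \cdot 3 = 60$)
$O{\left(W \right)} = \frac{60}{W}$
$\left(43 - -10\right) 37 + O{\left(9 \right)} = \left(43 - -10\right) 37 + \frac{60}{9} = \left(43 + 10\right) 37 + 60 \cdot \frac{1}{9} = 53 \cdot 37 + \frac{20}{3} = 1961 + \frac{20}{3} = \frac{5903}{3}$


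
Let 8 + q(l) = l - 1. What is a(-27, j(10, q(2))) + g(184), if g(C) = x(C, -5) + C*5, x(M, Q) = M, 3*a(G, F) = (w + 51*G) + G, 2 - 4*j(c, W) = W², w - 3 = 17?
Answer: 1928/3 ≈ 642.67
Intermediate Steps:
w = 20 (w = 3 + 17 = 20)
q(l) = -9 + l (q(l) = -8 + (l - 1) = -8 + (-1 + l) = -9 + l)
j(c, W) = ½ - W²/4
a(G, F) = 20/3 + 52*G/3 (a(G, F) = ((20 + 51*G) + G)/3 = (20 + 52*G)/3 = 20/3 + 52*G/3)
g(C) = 6*C (g(C) = C + C*5 = C + 5*C = 6*C)
a(-27, j(10, q(2))) + g(184) = (20/3 + (52/3)*(-27)) + 6*184 = (20/3 - 468) + 1104 = -1384/3 + 1104 = 1928/3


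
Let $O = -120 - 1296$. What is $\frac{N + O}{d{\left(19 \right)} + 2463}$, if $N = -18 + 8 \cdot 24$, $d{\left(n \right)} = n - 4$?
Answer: $- \frac{207}{413} \approx -0.50121$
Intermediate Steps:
$d{\left(n \right)} = -4 + n$ ($d{\left(n \right)} = n - 4 = -4 + n$)
$N = 174$ ($N = -18 + 192 = 174$)
$O = -1416$
$\frac{N + O}{d{\left(19 \right)} + 2463} = \frac{174 - 1416}{\left(-4 + 19\right) + 2463} = - \frac{1242}{15 + 2463} = - \frac{1242}{2478} = \left(-1242\right) \frac{1}{2478} = - \frac{207}{413}$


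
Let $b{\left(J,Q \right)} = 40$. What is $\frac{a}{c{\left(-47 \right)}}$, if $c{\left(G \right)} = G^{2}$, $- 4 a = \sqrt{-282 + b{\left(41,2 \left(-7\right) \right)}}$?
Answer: $- \frac{11 i \sqrt{2}}{8836} \approx - 0.0017606 i$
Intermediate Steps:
$a = - \frac{11 i \sqrt{2}}{4}$ ($a = - \frac{\sqrt{-282 + 40}}{4} = - \frac{\sqrt{-242}}{4} = - \frac{11 i \sqrt{2}}{4} \approx - 3.8891 i$)
$\frac{a}{c{\left(-47 \right)}} = \frac{\left(- \frac{11}{4}\right) i \sqrt{2}}{\left(-47\right)^{2}} = \frac{\left(- \frac{11}{4}\right) i \sqrt{2}}{2209} = - \frac{11 i \sqrt{2}}{4} \cdot \frac{1}{2209} = - \frac{11 i \sqrt{2}}{8836}$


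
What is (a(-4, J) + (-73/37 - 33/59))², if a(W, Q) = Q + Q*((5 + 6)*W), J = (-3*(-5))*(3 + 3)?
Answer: 71465686172644/4765489 ≈ 1.4997e+7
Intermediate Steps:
J = 90 (J = 15*6 = 90)
a(W, Q) = Q + 11*Q*W (a(W, Q) = Q + Q*(11*W) = Q + 11*Q*W)
(a(-4, J) + (-73/37 - 33/59))² = (90*(1 + 11*(-4)) + (-73/37 - 33/59))² = (90*(1 - 44) + (-73*1/37 - 33*1/59))² = (90*(-43) + (-73/37 - 33/59))² = (-3870 - 5528/2183)² = (-8453738/2183)² = 71465686172644/4765489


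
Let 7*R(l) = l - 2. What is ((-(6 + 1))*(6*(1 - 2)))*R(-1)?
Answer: -18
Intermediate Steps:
R(l) = -2/7 + l/7 (R(l) = (l - 2)/7 = (-2 + l)/7 = -2/7 + l/7)
((-(6 + 1))*(6*(1 - 2)))*R(-1) = ((-(6 + 1))*(6*(1 - 2)))*(-2/7 + (⅐)*(-1)) = ((-1*7)*(6*(-1)))*(-2/7 - ⅐) = -7*(-6)*(-3/7) = 42*(-3/7) = -18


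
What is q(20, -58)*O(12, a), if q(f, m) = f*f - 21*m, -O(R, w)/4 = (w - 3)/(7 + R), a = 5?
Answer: -12944/19 ≈ -681.26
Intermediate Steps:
O(R, w) = -4*(-3 + w)/(7 + R) (O(R, w) = -4*(w - 3)/(7 + R) = -4*(-3 + w)/(7 + R))
q(f, m) = f² - 21*m
q(20, -58)*O(12, a) = (20² - 21*(-58))*(4*(3 - 1*5)/(7 + 12)) = (400 + 1218)*(4*(3 - 5)/19) = 1618*(4*(1/19)*(-2)) = 1618*(-8/19) = -12944/19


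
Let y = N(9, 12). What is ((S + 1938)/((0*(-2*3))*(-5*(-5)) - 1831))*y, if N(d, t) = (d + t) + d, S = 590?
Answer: -75840/1831 ≈ -41.420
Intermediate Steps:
N(d, t) = t + 2*d
y = 30 (y = 12 + 2*9 = 12 + 18 = 30)
((S + 1938)/((0*(-2*3))*(-5*(-5)) - 1831))*y = ((590 + 1938)/((0*(-2*3))*(-5*(-5)) - 1831))*30 = (2528/((0*(-6))*25 - 1831))*30 = (2528/(0*25 - 1831))*30 = (2528/(0 - 1831))*30 = (2528/(-1831))*30 = (2528*(-1/1831))*30 = -2528/1831*30 = -75840/1831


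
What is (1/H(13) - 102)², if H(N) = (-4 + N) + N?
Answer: 5031049/484 ≈ 10395.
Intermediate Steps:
H(N) = -4 + 2*N
(1/H(13) - 102)² = (1/(-4 + 2*13) - 102)² = (1/(-4 + 26) - 102)² = (1/22 - 102)² = (-2243/22)² = 5031049/484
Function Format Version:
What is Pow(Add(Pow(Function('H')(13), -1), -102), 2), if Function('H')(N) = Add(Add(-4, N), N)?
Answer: Rational(5031049, 484) ≈ 10395.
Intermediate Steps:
Function('H')(N) = Add(-4, Mul(2, N))
Pow(Add(Pow(Function('H')(13), -1), -102), 2) = Pow(Add(Pow(Add(-4, Mul(2, 13)), -1), -102), 2) = Pow(Add(Pow(Add(-4, 26), -1), -102), 2) = Pow(Add(Pow(22, -1), -102), 2) = Pow(Add(Rational(1, 22), -102), 2) = Pow(Rational(-2243, 22), 2) = Rational(5031049, 484)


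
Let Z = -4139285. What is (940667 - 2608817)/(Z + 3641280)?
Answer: 333630/99601 ≈ 3.3497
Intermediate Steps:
(940667 - 2608817)/(Z + 3641280) = (940667 - 2608817)/(-4139285 + 3641280) = -1668150/(-498005) = -1668150*(-1/498005) = 333630/99601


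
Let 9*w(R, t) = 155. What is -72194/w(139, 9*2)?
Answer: -649746/155 ≈ -4191.9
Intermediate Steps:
w(R, t) = 155/9 (w(R, t) = (⅑)*155 = 155/9)
-72194/w(139, 9*2) = -72194/155/9 = -72194*9/155 = -649746/155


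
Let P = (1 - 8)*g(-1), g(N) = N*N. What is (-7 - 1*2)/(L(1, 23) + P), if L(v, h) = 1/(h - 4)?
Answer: 57/44 ≈ 1.2955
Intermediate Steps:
L(v, h) = 1/(-4 + h)
g(N) = N²
P = -7 (P = (1 - 8)*(-1)² = -7*1 = -7)
(-7 - 1*2)/(L(1, 23) + P) = (-7 - 1*2)/(1/(-4 + 23) - 7) = (-7 - 2)/(1/19 - 7) = -9/(1/19 - 7) = -9/(-132/19) = -9*(-19/132) = 57/44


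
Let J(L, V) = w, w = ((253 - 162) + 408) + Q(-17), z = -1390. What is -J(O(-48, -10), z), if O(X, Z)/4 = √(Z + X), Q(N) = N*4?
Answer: -431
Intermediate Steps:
Q(N) = 4*N
O(X, Z) = 4*√(X + Z) (O(X, Z) = 4*√(Z + X) = 4*√(X + Z))
w = 431 (w = ((253 - 162) + 408) + 4*(-17) = (91 + 408) - 68 = 499 - 68 = 431)
J(L, V) = 431
-J(O(-48, -10), z) = -1*431 = -431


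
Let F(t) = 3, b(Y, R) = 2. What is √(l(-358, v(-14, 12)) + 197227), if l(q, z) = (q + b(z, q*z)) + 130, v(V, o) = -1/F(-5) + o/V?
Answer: 3*√21889 ≈ 443.85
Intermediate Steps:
v(V, o) = -⅓ + o/V (v(V, o) = -1/3 + o/V = -1*⅓ + o/V = -⅓ + o/V)
l(q, z) = 132 + q (l(q, z) = (q + 2) + 130 = (2 + q) + 130 = 132 + q)
√(l(-358, v(-14, 12)) + 197227) = √((132 - 358) + 197227) = √(-226 + 197227) = √197001 = 3*√21889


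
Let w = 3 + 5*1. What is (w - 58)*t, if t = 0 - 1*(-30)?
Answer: -1500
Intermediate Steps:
w = 8 (w = 3 + 5 = 8)
t = 30 (t = 0 + 30 = 30)
(w - 58)*t = (8 - 58)*30 = -50*30 = -1500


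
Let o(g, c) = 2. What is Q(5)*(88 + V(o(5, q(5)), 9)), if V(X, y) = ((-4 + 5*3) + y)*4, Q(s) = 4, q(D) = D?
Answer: 672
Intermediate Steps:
V(X, y) = 44 + 4*y (V(X, y) = ((-4 + 15) + y)*4 = (11 + y)*4 = 44 + 4*y)
Q(5)*(88 + V(o(5, q(5)), 9)) = 4*(88 + (44 + 4*9)) = 4*(88 + (44 + 36)) = 4*(88 + 80) = 4*168 = 672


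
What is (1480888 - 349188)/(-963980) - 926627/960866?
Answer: -99033097383/46312780334 ≈ -2.1384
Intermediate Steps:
(1480888 - 349188)/(-963980) - 926627/960866 = 1131700*(-1/963980) - 926627*1/960866 = -56585/48199 - 926627/960866 = -99033097383/46312780334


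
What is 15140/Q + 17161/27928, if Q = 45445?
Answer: 240542313/253837592 ≈ 0.94762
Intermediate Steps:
15140/Q + 17161/27928 = 15140/45445 + 17161/27928 = 15140*(1/45445) + 17161*(1/27928) = 3028/9089 + 17161/27928 = 240542313/253837592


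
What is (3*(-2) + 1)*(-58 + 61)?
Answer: -15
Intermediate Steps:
(3*(-2) + 1)*(-58 + 61) = (-6 + 1)*3 = -5*3 = -15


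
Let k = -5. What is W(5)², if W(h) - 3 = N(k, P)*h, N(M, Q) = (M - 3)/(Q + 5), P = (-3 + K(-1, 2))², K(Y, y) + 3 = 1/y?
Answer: 69169/19881 ≈ 3.4791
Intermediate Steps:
K(Y, y) = -3 + 1/y
P = 121/4 (P = (-3 + (-3 + 1/2))² = (-3 + (-3 + ½))² = (-3 - 5/2)² = (-11/2)² = 121/4 ≈ 30.250)
N(M, Q) = (-3 + M)/(5 + Q)
W(h) = 3 - 32*h/141 (W(h) = 3 + ((-3 - 5)/(5 + 121/4))*h = 3 + (-8/(141/4))*h = 3 + ((4/141)*(-8))*h = 3 - 32*h/141)
W(5)² = (3 - 32/141*5)² = (3 - 160/141)² = (263/141)² = 69169/19881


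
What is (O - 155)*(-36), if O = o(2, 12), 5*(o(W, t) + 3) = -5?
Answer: 5724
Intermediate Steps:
o(W, t) = -4 (o(W, t) = -3 + (1/5)*(-5) = -3 - 1 = -4)
O = -4
(O - 155)*(-36) = (-4 - 155)*(-36) = -159*(-36) = 5724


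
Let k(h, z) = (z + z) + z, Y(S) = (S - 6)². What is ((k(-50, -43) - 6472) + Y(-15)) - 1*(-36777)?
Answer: 30617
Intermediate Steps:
Y(S) = (-6 + S)²
k(h, z) = 3*z (k(h, z) = 2*z + z = 3*z)
((k(-50, -43) - 6472) + Y(-15)) - 1*(-36777) = ((3*(-43) - 6472) + (-6 - 15)²) - 1*(-36777) = ((-129 - 6472) + (-21)²) + 36777 = (-6601 + 441) + 36777 = -6160 + 36777 = 30617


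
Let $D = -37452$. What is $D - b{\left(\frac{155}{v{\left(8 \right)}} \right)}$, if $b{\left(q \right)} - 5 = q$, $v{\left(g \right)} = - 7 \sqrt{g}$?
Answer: $-37457 + \frac{155 \sqrt{2}}{28} \approx -37449.0$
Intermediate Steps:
$b{\left(q \right)} = 5 + q$
$D - b{\left(\frac{155}{v{\left(8 \right)}} \right)} = -37452 - \left(5 + \frac{155}{\left(-7\right) \sqrt{8}}\right) = -37452 - \left(5 + \frac{155}{\left(-7\right) 2 \sqrt{2}}\right) = -37452 - \left(5 + \frac{155}{\left(-14\right) \sqrt{2}}\right) = -37452 - \left(5 + 155 \left(- \frac{\sqrt{2}}{28}\right)\right) = -37452 - \left(5 - \frac{155 \sqrt{2}}{28}\right) = -37457 + \frac{155 \sqrt{2}}{28}$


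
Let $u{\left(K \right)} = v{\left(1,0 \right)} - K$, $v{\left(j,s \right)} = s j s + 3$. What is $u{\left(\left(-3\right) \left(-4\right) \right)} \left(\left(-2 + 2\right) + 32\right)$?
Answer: $-288$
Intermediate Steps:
$v{\left(j,s \right)} = 3 + j s^{2}$ ($v{\left(j,s \right)} = j s s + 3 = j s^{2} + 3 = 3 + j s^{2}$)
$u{\left(K \right)} = 3 - K$ ($u{\left(K \right)} = \left(3 + 1 \cdot 0^{2}\right) - K = \left(3 + 1 \cdot 0\right) - K = \left(3 + 0\right) - K = 3 - K$)
$u{\left(\left(-3\right) \left(-4\right) \right)} \left(\left(-2 + 2\right) + 32\right) = \left(3 - \left(-3\right) \left(-4\right)\right) \left(\left(-2 + 2\right) + 32\right) = \left(3 - 12\right) \left(0 + 32\right) = \left(3 - 12\right) 32 = \left(-9\right) 32 = -288$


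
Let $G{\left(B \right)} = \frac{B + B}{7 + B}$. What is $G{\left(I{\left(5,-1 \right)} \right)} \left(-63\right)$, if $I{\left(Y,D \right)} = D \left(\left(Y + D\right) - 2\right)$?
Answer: $\frac{252}{5} \approx 50.4$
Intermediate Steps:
$I{\left(Y,D \right)} = D \left(-2 + D + Y\right)$ ($I{\left(Y,D \right)} = D \left(\left(D + Y\right) - 2\right) = D \left(-2 + D + Y\right)$)
$G{\left(B \right)} = \frac{2 B}{7 + B}$
$G{\left(I{\left(5,-1 \right)} \right)} \left(-63\right) = \frac{2 \left(- (-2 - 1 + 5)\right)}{7 - \left(-2 - 1 + 5\right)} \left(-63\right) = \frac{2 \left(\left(-1\right) 2\right)}{7 - 2} \left(-63\right) = 2 \left(-2\right) \frac{1}{7 - 2} \left(-63\right) = 2 \left(-2\right) \frac{1}{5} \left(-63\right) = \left(- \frac{4}{5}\right) \left(-63\right) = \frac{252}{5}$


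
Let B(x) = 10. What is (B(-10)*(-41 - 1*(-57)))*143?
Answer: 22880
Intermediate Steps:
(B(-10)*(-41 - 1*(-57)))*143 = (10*(-41 - 1*(-57)))*143 = (10*(-41 + 57))*143 = (10*16)*143 = 160*143 = 22880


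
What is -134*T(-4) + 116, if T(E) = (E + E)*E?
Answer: -4172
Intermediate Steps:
T(E) = 2*E**2 (T(E) = (2*E)*E = 2*E**2)
-134*T(-4) + 116 = -268*(-4)**2 + 116 = -268*16 + 116 = -134*32 + 116 = -4288 + 116 = -4172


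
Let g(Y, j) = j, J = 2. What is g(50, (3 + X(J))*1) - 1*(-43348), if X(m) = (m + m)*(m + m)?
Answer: 43367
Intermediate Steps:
X(m) = 4*m² (X(m) = (2*m)*(2*m) = 4*m²)
g(50, (3 + X(J))*1) - 1*(-43348) = (3 + 4*2²)*1 - 1*(-43348) = (3 + 4*4)*1 + 43348 = (3 + 16)*1 + 43348 = 19*1 + 43348 = 19 + 43348 = 43367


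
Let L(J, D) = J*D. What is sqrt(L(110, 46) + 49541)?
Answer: sqrt(54601) ≈ 233.67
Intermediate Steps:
L(J, D) = D*J
sqrt(L(110, 46) + 49541) = sqrt(46*110 + 49541) = sqrt(5060 + 49541) = sqrt(54601)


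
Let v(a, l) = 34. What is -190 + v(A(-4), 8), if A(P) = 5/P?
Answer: -156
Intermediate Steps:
-190 + v(A(-4), 8) = -190 + 34 = -156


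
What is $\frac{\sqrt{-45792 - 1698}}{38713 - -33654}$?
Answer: $\frac{i \sqrt{47490}}{72367} \approx 0.0030113 i$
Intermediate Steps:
$\frac{\sqrt{-45792 - 1698}}{38713 - -33654} = \frac{\sqrt{-47490}}{38713 + 33654} = \frac{i \sqrt{47490}}{72367}$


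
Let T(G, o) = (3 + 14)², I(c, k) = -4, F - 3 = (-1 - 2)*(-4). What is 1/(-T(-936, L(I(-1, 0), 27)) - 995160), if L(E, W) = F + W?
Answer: -1/995449 ≈ -1.0046e-6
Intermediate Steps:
F = 15 (F = 3 + (-1 - 2)*(-4) = 3 - 3*(-4) = 3 + 12 = 15)
L(E, W) = 15 + W
T(G, o) = 289 (T(G, o) = 17² = 289)
1/(-T(-936, L(I(-1, 0), 27)) - 995160) = 1/(-1*289 - 995160) = 1/(-289 - 995160) = 1/(-995449) = -1/995449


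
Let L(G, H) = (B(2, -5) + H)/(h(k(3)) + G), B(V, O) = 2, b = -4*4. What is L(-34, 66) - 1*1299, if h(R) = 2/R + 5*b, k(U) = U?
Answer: -6498/5 ≈ -1299.6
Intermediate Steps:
b = -16
h(R) = -80 + 2/R (h(R) = 2/R + 5*(-16) = 2/R - 80 = -80 + 2/R)
L(G, H) = (2 + H)/(-238/3 + G) (L(G, H) = (2 + H)/((-80 + 2/3) + G) = (2 + H)/((-80 + 2*(⅓)) + G) = (2 + H)/((-80 + ⅔) + G) = (2 + H)/(-238/3 + G))
L(-34, 66) - 1*1299 = 3*(2 + 66)/(-238 + 3*(-34)) - 1*1299 = 3*68/(-238 - 102) - 1299 = 3*68/(-340) - 1299 = 3*(-1/340)*68 - 1299 = -⅗ - 1299 = -6498/5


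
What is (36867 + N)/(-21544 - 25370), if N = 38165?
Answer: -37516/23457 ≈ -1.5994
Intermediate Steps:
(36867 + N)/(-21544 - 25370) = (36867 + 38165)/(-21544 - 25370) = 75032/(-46914) = 75032*(-1/46914) = -37516/23457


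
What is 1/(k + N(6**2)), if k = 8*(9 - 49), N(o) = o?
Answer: -1/284 ≈ -0.0035211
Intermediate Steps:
k = -320 (k = 8*(-40) = -320)
1/(k + N(6**2)) = 1/(-320 + 6**2) = 1/(-320 + 36) = 1/(-284) = -1/284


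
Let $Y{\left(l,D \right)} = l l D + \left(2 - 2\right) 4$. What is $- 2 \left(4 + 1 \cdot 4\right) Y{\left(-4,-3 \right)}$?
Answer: $768$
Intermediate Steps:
$Y{\left(l,D \right)} = D l^{2}$ ($Y{\left(l,D \right)} = l^{2} D + 0 \cdot 4 = D l^{2} + 0 = D l^{2}$)
$- 2 \left(4 + 1 \cdot 4\right) Y{\left(-4,-3 \right)} = - 2 \left(4 + 1 \cdot 4\right) \left(- 3 \left(-4\right)^{2}\right) = - 2 \left(4 + 4\right) \left(\left(-3\right) 16\right) = \left(-2\right) 8 \left(-48\right) = \left(-16\right) \left(-48\right) = 768$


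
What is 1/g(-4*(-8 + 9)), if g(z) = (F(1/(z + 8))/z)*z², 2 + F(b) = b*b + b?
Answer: 4/27 ≈ 0.14815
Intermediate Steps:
F(b) = -2 + b + b² (F(b) = -2 + (b*b + b) = -2 + (b² + b) = -2 + (b + b²) = -2 + b + b²)
g(z) = z*(-2 + 1/(8 + z) + (8 + z)⁻²) (g(z) = ((-2 + 1/(z + 8) + (1/(z + 8))²)/z)*z² = ((-2 + 1/(8 + z) + (1/(8 + z))²)/z)*z² = ((-2 + 1/(8 + z) + (8 + z)⁻²)/z)*z² = z*(-2 + 1/(8 + z) + (8 + z)⁻²))
1/g(-4*(-8 + 9)) = 1/((-4*(-8 + 9))*(8 - 4*(-8 + 9) + (8 - 4*(-8 + 9))² - 2*(8 - 4*(-8 + 9))³)/(8 - 4*(-8 + 9))³) = 1/((-4*1)*(8 - 4*1 + (8 - 4*1)² - 2*(8 - 4*1)³)/(8 - 4*1)³) = 1/(-4*(8 - 4 + (8 - 4)² - 2*(8 - 4)³)/(8 - 4)³) = 1/(-4*(8 - 4 + 4² - 2*4³)/4³) = 1/(-4*1/64*(8 - 4 + 16 - 2*64)) = 1/(-4*1/64*(8 - 4 + 16 - 128)) = 1/(-4*1/64*(-108)) = 1/(27/4) = 4/27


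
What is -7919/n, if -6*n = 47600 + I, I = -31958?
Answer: 7919/2607 ≈ 3.0376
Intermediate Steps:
n = -2607 (n = -(47600 - 31958)/6 = -1/6*15642 = -2607)
-7919/n = -7919/(-2607) = -7919*(-1/2607) = 7919/2607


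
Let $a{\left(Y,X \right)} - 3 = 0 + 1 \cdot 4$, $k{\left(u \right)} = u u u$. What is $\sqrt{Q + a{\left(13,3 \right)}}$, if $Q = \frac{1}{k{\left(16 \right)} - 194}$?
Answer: $\frac{3 \sqrt{11842570}}{3902} \approx 2.6458$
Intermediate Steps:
$k{\left(u \right)} = u^{3}$ ($k{\left(u \right)} = u^{2} u = u^{3}$)
$a{\left(Y,X \right)} = 7$ ($a{\left(Y,X \right)} = 3 + \left(0 + 1 \cdot 4\right) = 3 + \left(0 + 4\right) = 3 + 4 = 7$)
$Q = \frac{1}{3902}$ ($Q = \frac{1}{16^{3} - 194} = \frac{1}{4096 - 194} = \frac{1}{3902} \approx 0.00025628$)
$\sqrt{Q + a{\left(13,3 \right)}} = \sqrt{\frac{1}{3902} + 7} = \sqrt{\frac{27315}{3902}} = \frac{3 \sqrt{11842570}}{3902}$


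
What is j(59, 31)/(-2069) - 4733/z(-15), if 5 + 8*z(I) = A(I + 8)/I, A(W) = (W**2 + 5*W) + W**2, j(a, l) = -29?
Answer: 195852207/47587 ≈ 4115.7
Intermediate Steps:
A(W) = 2*W**2 + 5*W
z(I) = -5/8 + (8 + I)*(21 + 2*I)/(8*I) (z(I) = -5/8 + (((I + 8)*(5 + 2*(I + 8)))/I)/8 = -5/8 + (((8 + I)*(5 + 2*(8 + I)))/I)/8 = -5/8 + (((8 + I)*(5 + (16 + 2*I)))/I)/8 = -5/8 + (((8 + I)*(21 + 2*I))/I)/8 = -5/8 + ((8 + I)*(21 + 2*I)/I)/8 = -5/8 + (8 + I)*(21 + 2*I)/(8*I))
j(59, 31)/(-2069) - 4733/z(-15) = -29/(-2069) - 4733/(4 + 21/(-15) + (1/4)*(-15)) = -29*(-1/2069) - 4733/(4 + 21*(-1/15) - 15/4) = 29/2069 - 4733/(4 - 7/5 - 15/4) = 29/2069 - 4733/(-23/20) = 29/2069 - 4733*(-20/23) = 29/2069 + 94660/23 = 195852207/47587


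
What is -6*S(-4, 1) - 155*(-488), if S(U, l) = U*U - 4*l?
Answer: 75568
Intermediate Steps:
S(U, l) = U² - 4*l
-6*S(-4, 1) - 155*(-488) = -6*((-4)² - 4*1) - 155*(-488) = -6*(16 - 4) + 75640 = -6*12 + 75640 = -72 + 75640 = 75568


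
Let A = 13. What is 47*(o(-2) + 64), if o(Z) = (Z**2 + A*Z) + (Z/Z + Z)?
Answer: 1927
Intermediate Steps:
o(Z) = 1 + Z**2 + 14*Z (o(Z) = (Z**2 + 13*Z) + (Z/Z + Z) = (Z**2 + 13*Z) + (1 + Z) = 1 + Z**2 + 14*Z)
47*(o(-2) + 64) = 47*((1 + (-2)**2 + 14*(-2)) + 64) = 47*((1 + 4 - 28) + 64) = 47*(-23 + 64) = 47*41 = 1927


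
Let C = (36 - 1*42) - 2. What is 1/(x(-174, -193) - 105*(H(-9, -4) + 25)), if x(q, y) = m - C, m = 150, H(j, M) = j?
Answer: -1/1522 ≈ -0.00065703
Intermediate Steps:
C = -8 (C = (36 - 42) - 2 = -6 - 2 = -8)
x(q, y) = 158 (x(q, y) = 150 - 1*(-8) = 150 + 8 = 158)
1/(x(-174, -193) - 105*(H(-9, -4) + 25)) = 1/(158 - 105*(-9 + 25)) = 1/(158 - 105*16) = 1/(158 - 1680) = 1/(-1522) = -1/1522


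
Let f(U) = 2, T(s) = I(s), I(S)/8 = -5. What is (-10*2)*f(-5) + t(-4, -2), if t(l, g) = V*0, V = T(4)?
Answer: -40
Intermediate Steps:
I(S) = -40 (I(S) = 8*(-5) = -40)
T(s) = -40
V = -40
t(l, g) = 0 (t(l, g) = -40*0 = 0)
(-10*2)*f(-5) + t(-4, -2) = -10*2*2 + 0 = -20*2 + 0 = -40 + 0 = -40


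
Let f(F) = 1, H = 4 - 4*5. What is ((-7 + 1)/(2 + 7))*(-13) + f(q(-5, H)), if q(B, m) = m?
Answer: 29/3 ≈ 9.6667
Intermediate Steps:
H = -16 (H = 4 - 20 = -16)
((-7 + 1)/(2 + 7))*(-13) + f(q(-5, H)) = ((-7 + 1)/(2 + 7))*(-13) + 1 = -6/9*(-13) + 1 = -6*⅑*(-13) + 1 = -⅔*(-13) + 1 = 26/3 + 1 = 29/3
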